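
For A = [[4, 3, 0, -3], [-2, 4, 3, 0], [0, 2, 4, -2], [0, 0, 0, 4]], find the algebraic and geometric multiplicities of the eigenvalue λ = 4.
The characteristic polynomial is (x - 4)^4, so the factor x - 4 appears with exponent 4: the algebraic multiplicity is 4.

rank(A - 4I) = 2, so the eigenspace has dimension 4 - 2 = 2: the geometric multiplicity is 2.

Since 2 < 4, A is not diagonalizable.

algebraic multiplicity 4, geometric multiplicity 2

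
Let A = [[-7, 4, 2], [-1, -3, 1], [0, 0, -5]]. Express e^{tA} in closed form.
e^{tA} = [[(1 - 2*t)*e^{-5*t}, 4*t*e^{-5*t}, 2*t*e^{-5*t}], [-t*e^{-5*t}, (2*t + 1)*e^{-5*t}, t*e^{-5*t}], [0, 0, e^{-5*t}]]

A has Jordan form J = [[-5, 1, 0], [0, -5, 0], [0, 0, -5]] with A = PJP^{-1}, so e^{tA} = P e^{tJ} P^{-1}.

For a Jordan block J_k(λ), e^{tJ_k(λ)} = e^{λt} · (I + tN + t^2 N^2/2! + ... + t^{k-1} N^{k-1}/(k-1)!) where N is the nilpotent superdiagonal part.

Assembling the blocks and conjugating back gives the entries of e^{tA} as shown above.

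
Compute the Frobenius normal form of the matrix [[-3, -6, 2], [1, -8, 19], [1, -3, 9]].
R = [[0, 0, -5], [1, 0, 14], [0, 1, -2]]

The invariant factors of A (the non-unit diagonal entries of the Smith normal form of xI - A over ℚ[x]) are (x + 5)(x^2 - 3x + 1), each dividing the next. The characteristic polynomial is their product, (x + 5)(x^2 - 3x + 1).

The rational canonical form is the block-diagonal matrix of companion matrices C(f_i):
R = [[0, 0, -5], [1, 0, 14], [0, 1, -2]].

Note the characteristic polynomial does not split into linear factors over ℚ, so A has no Jordan form over ℚ; the rational canonical form exists over any field.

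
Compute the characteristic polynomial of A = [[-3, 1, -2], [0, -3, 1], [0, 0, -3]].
χ_A(x) = (x + 3)^3

xI - A = [[x + 3, -1, 2], [0, x + 3, -1], [0, 0, x + 3]].

Expanding det(xI - A) along the first row:
det(xI - A) = + (x + 3)·det([[x + 3, -1], [0, x + 3]]) - (-1)·det([[0, -1], [0, x + 3]]) + (2)·det([[0, x + 3], [0, 0]]).

Evaluating gives χ_A(x) = x^3 + 9x^2 + 27x + 27 = (x + 3)^3.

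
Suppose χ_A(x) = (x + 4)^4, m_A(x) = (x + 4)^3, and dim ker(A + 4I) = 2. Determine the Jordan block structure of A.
λ = -4: algebraic multiplicity 4 (exponent in χ_A), largest block size 3 (exponent in m_A), 2 blocks (geometric multiplicity). These force block sizes [3, 1].

Jordan blocks: (-4, 3), (-4, 1)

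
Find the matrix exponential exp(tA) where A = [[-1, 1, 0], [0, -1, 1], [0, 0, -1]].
e^{tA} = [[e^{-t}, t*e^{-t}, t^2*e^{-t}/2], [0, e^{-t}, t*e^{-t}], [0, 0, e^{-t}]]

A has Jordan form J = [[-1, 1, 0], [0, -1, 1], [0, 0, -1]] with A = PJP^{-1}, so e^{tA} = P e^{tJ} P^{-1}.

For a Jordan block J_k(λ), e^{tJ_k(λ)} = e^{λt} · (I + tN + t^2 N^2/2! + ... + t^{k-1} N^{k-1}/(k-1)!) where N is the nilpotent superdiagonal part.

Assembling the blocks and conjugating back gives the entries of e^{tA} as shown above.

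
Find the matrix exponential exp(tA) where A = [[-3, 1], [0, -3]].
e^{tA} = [[e^{-3*t}, t*e^{-3*t}], [0, e^{-3*t}]]

A has Jordan form J = [[-3, 1], [0, -3]] with A = PJP^{-1}, so e^{tA} = P e^{tJ} P^{-1}.

For a Jordan block J_k(λ), e^{tJ_k(λ)} = e^{λt} · (I + tN + t^2 N^2/2! + ... + t^{k-1} N^{k-1}/(k-1)!) where N is the nilpotent superdiagonal part.

Assembling the blocks and conjugating back gives the entries of e^{tA} as shown above.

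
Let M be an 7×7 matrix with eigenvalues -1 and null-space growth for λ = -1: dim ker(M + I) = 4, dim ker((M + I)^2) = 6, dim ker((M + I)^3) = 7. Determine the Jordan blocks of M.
Jordan blocks: (-1, 3), (-1, 2), (-1, 1), (-1, 1)

λ = -1: successive nullity increments [4, 2, 1] count blocks of size ≥ k; block sizes are [3, 2, 1, 1].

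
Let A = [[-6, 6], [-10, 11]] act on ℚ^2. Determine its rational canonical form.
R = [[0, 6], [1, 5]]

The invariant factors of A (the non-unit diagonal entries of the Smith normal form of xI - A over ℚ[x]) are (x - 6)(x + 1), each dividing the next. The characteristic polynomial is their product, (x - 6)(x + 1).

The rational canonical form is the block-diagonal matrix of companion matrices C(f_i):
R = [[0, 6], [1, 5]].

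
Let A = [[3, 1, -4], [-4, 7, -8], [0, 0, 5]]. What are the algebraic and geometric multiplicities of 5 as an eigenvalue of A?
algebraic multiplicity 3, geometric multiplicity 2

The characteristic polynomial is (x - 5)^3, so the factor x - 5 appears with exponent 3: the algebraic multiplicity is 3.

rank(A - 5I) = 1, so the eigenspace has dimension 3 - 1 = 2: the geometric multiplicity is 2.

Since 2 < 3, A is not diagonalizable.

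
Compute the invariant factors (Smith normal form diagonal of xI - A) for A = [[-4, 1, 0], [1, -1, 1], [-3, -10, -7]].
(x + 4)^3

The Jordan structure of A has elementary divisors (x + 4)^3. Arranging the block sizes at each eigenvalue in decreasing order and taking row products gives the invariant factors.

Invariant factors (smallest first, each dividing the next): (x + 4)^3.

Check: the last factor (x + 4)^3 is the minimal polynomial, and the product (x + 4)^3 is the characteristic polynomial.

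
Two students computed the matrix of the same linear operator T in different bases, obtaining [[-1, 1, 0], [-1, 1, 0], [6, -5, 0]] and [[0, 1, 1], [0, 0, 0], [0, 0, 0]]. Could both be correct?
No.

Both have characteristic polynomial x^3, but the minimal polynomial of A is x^3 while the minimal polynomial of B is x^2. The minimal polynomial is a similarity invariant, so A and B are not similar.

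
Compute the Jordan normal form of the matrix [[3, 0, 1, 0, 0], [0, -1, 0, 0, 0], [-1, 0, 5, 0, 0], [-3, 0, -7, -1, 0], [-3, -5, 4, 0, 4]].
J = [[-1, 0, 0, 0, 0], [0, -1, 0, 0, 0], [0, 0, 4, 1, 0], [0, 0, 0, 4, 1], [0, 0, 0, 0, 4]]

The characteristic polynomial is det(xI - A) = (x - 4)^3(x + 1)^2, so the eigenvalues are -1 (algebraic multiplicity 2), 4 (algebraic multiplicity 3).

For λ = -1: rank(A + I) = 3. The eigenspace has dimension 5 - 3 = 2, so there are 2 Jordan blocks; the rank sequence gives block sizes [1, 1].

For λ = 4: rank(A - 4I) = 4, rank((A - 4I)^2) = 3, rank((A - 4I)^3) = 2. The eigenspace has dimension 5 - 4 = 1, so there is 1 Jordan block; the rank sequence gives block sizes [3].

Assembling the blocks gives the Jordan form J above.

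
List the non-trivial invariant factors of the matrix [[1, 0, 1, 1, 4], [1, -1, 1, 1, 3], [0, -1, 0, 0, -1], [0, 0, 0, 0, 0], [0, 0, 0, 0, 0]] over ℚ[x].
The Jordan structure of A has elementary divisors x^3, x, x. Arranging the block sizes at each eigenvalue in decreasing order and taking row products gives the invariant factors.

Invariant factors (smallest first, each dividing the next): x, x, x^3.

Check: the last factor x^3 is the minimal polynomial, and the product x^5 is the characteristic polynomial.

x, x, x^3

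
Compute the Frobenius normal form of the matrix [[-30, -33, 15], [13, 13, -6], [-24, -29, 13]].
R = [[0, 0, 0], [1, 0, -4], [0, 1, -4]]

The invariant factors of A (the non-unit diagonal entries of the Smith normal form of xI - A over ℚ[x]) are x(x + 2)^2, each dividing the next. The characteristic polynomial is their product, x(x + 2)^2.

The rational canonical form is the block-diagonal matrix of companion matrices C(f_i):
R = [[0, 0, 0], [1, 0, -4], [0, 1, -4]].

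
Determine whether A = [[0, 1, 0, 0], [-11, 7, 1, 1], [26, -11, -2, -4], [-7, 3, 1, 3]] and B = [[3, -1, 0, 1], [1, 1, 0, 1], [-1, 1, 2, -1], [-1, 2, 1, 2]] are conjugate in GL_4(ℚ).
Two matrices over a field are similar if and only if they have the same invariant factors.

Both A and B have characteristic polynomial (x - 2)^4 and minimal polynomial (x - 2)^3. Computing further, both have invariant factors x - 2, (x - 2)^3. Hence A and B are similar.

Yes.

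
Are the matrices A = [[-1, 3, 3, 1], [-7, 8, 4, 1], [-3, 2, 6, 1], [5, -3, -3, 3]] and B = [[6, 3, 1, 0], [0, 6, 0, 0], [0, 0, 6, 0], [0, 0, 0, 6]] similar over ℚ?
trace(A) = 16 but trace(B) = 24. The trace is a similarity invariant, so A and B are not similar.

No.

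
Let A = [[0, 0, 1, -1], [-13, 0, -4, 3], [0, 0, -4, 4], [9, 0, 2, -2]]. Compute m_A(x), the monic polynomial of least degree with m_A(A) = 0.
The characteristic polynomial factors as x^2(x + 3)^2. The minimal polynomial is ∏(x - λ)^{k_λ} where k_λ is the size of the largest Jordan block at λ.

For λ = -3: rank(A + 3I) = 3, and the largest Jordan block has size 2 (the smallest k with rank((A + 3I)^k) = rank((A + 3I)^(k+1))).
For λ = 0: rank(A) = 3, and the largest Jordan block has size 2 (the smallest k with rank(A^k) = rank(A^(k+1))).

So m_A(x) = x^2(x + 3)^2.

m_A(x) = x^2(x + 3)^2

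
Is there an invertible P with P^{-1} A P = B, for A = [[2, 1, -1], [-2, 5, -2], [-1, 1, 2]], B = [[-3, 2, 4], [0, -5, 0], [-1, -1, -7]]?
No.

trace(A) = 9 but trace(B) = -15. The trace is a similarity invariant, so A and B are not similar.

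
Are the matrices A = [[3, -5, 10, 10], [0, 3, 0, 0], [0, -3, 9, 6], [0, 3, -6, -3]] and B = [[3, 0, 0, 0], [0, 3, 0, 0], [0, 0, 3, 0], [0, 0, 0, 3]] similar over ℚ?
No.

Both have characteristic polynomial (x - 3)^4, but the minimal polynomial of A is (x - 3)^2 while the minimal polynomial of B is x - 3. The minimal polynomial is a similarity invariant, so A and B are not similar.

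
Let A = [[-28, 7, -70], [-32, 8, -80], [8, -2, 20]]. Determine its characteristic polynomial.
χ_A(x) = x^3

xI - A = [[x + 28, -7, 70], [32, x - 8, 80], [-8, 2, x - 20]].

Expanding det(xI - A) along the first row:
det(xI - A) = + (x + 28)·det([[x - 8, 80], [2, x - 20]]) - (-7)·det([[32, 80], [-8, x - 20]]) + (70)·det([[32, x - 8], [-8, 2]]).

Evaluating gives χ_A(x) = x^3.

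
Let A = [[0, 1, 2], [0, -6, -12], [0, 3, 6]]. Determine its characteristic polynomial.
xI - A = [[x, -1, -2], [0, x + 6, 12], [0, -3, x - 6]].

Expanding det(xI - A) along the first row:
det(xI - A) = + (x)·det([[x + 6, 12], [-3, x - 6]]) - (-1)·det([[0, 12], [0, x - 6]]) + (-2)·det([[0, x + 6], [0, -3]]).

Evaluating gives χ_A(x) = x^3.

χ_A(x) = x^3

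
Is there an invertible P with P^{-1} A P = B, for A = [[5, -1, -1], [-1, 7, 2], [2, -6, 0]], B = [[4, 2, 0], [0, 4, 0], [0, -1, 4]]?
No.

Both have characteristic polynomial (x - 4)^3, but the minimal polynomial of A is (x - 4)^3 while the minimal polynomial of B is (x - 4)^2. The minimal polynomial is a similarity invariant, so A and B are not similar.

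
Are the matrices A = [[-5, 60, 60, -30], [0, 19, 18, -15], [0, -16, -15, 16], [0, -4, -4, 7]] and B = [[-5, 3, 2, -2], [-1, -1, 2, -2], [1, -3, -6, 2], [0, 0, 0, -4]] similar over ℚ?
No.

trace(A) = 6 but trace(B) = -16. The trace is a similarity invariant, so A and B are not similar.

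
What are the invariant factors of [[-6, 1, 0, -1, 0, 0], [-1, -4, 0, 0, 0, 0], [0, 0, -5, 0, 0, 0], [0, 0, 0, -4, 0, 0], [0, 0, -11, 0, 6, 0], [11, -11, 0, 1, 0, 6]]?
The Jordan structure of A has elementary divisors (x + 5)^2, (x + 5), (x + 4), (x - 6), (x - 6). Arranging the block sizes at each eigenvalue in decreasing order and taking row products gives the invariant factors.

Invariant factors (smallest first, each dividing the next): (x - 6)(x + 5), (x - 6)(x + 4)(x + 5)^2.

Check: the last factor (x - 6)(x + 4)(x + 5)^2 is the minimal polynomial, and the product (x - 6)^2(x + 4)(x + 5)^3 is the characteristic polynomial.

(x - 6)(x + 5), (x - 6)(x + 4)(x + 5)^2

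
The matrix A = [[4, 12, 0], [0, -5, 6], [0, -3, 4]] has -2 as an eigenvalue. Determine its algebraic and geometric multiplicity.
algebraic multiplicity 1, geometric multiplicity 1

The characteristic polynomial is (x - 4)(x - 1)(x + 2), so the factor x + 2 appears with exponent 1: the algebraic multiplicity is 1.

rank(A + 2I) = 2, so the eigenspace has dimension 3 - 2 = 1: the geometric multiplicity is 1.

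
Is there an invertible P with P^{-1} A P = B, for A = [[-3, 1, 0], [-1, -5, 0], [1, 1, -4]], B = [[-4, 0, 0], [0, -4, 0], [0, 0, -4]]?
No.

Both have characteristic polynomial (x + 4)^3, but the minimal polynomial of A is (x + 4)^2 while the minimal polynomial of B is x + 4. The minimal polynomial is a similarity invariant, so A and B are not similar.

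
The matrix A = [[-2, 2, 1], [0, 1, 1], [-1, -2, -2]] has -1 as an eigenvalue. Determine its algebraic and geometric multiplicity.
algebraic multiplicity 3, geometric multiplicity 1

The characteristic polynomial is (x + 1)^3, so the factor x + 1 appears with exponent 3: the algebraic multiplicity is 3.

rank(A + I) = 2, so the eigenspace has dimension 3 - 2 = 1: the geometric multiplicity is 1.

Since 1 < 3, A is not diagonalizable.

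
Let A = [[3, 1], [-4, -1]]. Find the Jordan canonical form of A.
J = [[1, 1], [0, 1]]

The characteristic polynomial is det(xI - A) = (x - 1)^2, so the eigenvalues are 1 (algebraic multiplicity 2).

For λ = 1: rank(A - I) = 1, rank((A - I)^2) = 0. The eigenspace has dimension 2 - 1 = 1, so there is 1 Jordan block; the rank sequence gives block sizes [2].

Assembling the blocks gives the Jordan form J above.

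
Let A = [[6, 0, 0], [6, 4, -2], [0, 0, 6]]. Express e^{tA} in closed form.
A has Jordan form J = [[4, 0, 0], [0, 6, 0], [0, 0, 6]] with A = PJP^{-1}, so e^{tA} = P e^{tJ} P^{-1}.

For a Jordan block J_k(λ), e^{tJ_k(λ)} = e^{λt} · (I + tN + t^2 N^2/2! + ... + t^{k-1} N^{k-1}/(k-1)!) where N is the nilpotent superdiagonal part.

Assembling the blocks and conjugating back gives the entries of e^{tA} as shown above.

e^{tA} = [[e^{6*t}, 0, 0], [3*(e^{2*t} - 1)*e^{4*t}, e^{4*t}, -e^{6*t} + e^{4*t}], [0, 0, e^{6*t}]]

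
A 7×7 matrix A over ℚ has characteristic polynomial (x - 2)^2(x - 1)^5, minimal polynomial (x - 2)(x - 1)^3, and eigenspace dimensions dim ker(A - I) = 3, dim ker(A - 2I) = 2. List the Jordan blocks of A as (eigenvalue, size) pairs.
Jordan blocks: (1, 3), (1, 1), (1, 1), (2, 1), (2, 1)

λ = 1: algebraic multiplicity 5 (exponent in χ_A), largest block size 3 (exponent in m_A), 3 blocks (geometric multiplicity). These force block sizes [3, 1, 1].
λ = 2: algebraic multiplicity 2 (exponent in χ_A), largest block size 1 (exponent in m_A), 2 blocks (geometric multiplicity). These force block sizes [1, 1].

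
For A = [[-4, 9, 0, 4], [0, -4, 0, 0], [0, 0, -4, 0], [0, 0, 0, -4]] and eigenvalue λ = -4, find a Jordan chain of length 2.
We seek v_1 ∈ ker((A + 4I)^2) \ ker(A + 4I), then set v_{i+1} = (A + 4I) v_i.

One such chain is v_1 = [[0, -3, 7, 7]]^T, v_2 = [[1, 0, 0, 0]]^T. Check: (A + 4I) v_2 = [[0, 0, 0, 0]]^T = 0.

v_1 = [[0, -3, 7, 7]]^T, v_2 = [[1, 0, 0, 0]]^T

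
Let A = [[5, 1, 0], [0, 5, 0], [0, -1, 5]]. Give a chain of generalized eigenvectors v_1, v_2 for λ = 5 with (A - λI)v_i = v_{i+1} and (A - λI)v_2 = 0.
v_1 = [[0, 1, 0]]^T, v_2 = [[1, 0, -1]]^T

We seek v_1 ∈ ker((A - 5I)^2) \ ker(A - 5I), then set v_{i+1} = (A - 5I) v_i.

One such chain is v_1 = [[0, 1, 0]]^T, v_2 = [[1, 0, -1]]^T. Check: (A - 5I) v_2 = [[0, 0, 0]]^T = 0.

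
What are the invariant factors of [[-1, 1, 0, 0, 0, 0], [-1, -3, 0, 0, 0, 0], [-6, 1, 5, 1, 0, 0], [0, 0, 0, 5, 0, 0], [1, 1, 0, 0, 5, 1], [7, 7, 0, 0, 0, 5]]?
(x - 5)^2, (x - 5)^2(x + 2)^2

The Jordan structure of A has elementary divisors (x + 2)^2, (x - 5)^2, (x - 5)^2. Arranging the block sizes at each eigenvalue in decreasing order and taking row products gives the invariant factors.

Invariant factors (smallest first, each dividing the next): (x - 5)^2, (x - 5)^2(x + 2)^2.

Check: the last factor (x - 5)^2(x + 2)^2 is the minimal polynomial, and the product (x - 5)^4(x + 2)^2 is the characteristic polynomial.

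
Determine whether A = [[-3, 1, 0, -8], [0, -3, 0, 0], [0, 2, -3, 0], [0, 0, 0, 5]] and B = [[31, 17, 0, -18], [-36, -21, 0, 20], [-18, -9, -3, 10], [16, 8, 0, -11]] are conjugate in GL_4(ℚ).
Two matrices over a field are similar if and only if they have the same invariant factors.

Both A and B have characteristic polynomial (x - 5)(x + 3)^3 and minimal polynomial (x - 5)(x + 3)^2. Computing further, both have invariant factors x + 3, (x - 5)(x + 3)^2. Hence A and B are similar.

Yes.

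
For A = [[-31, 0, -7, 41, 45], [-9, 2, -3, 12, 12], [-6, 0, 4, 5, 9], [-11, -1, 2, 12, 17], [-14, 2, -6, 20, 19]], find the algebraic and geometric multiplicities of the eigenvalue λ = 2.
algebraic multiplicity 1, geometric multiplicity 1

The characteristic polynomial is (x - 3)^2(x - 2)(x + 1)^2, so the factor x - 2 appears with exponent 1: the algebraic multiplicity is 1.

rank(A - 2I) = 4, so the eigenspace has dimension 5 - 4 = 1: the geometric multiplicity is 1.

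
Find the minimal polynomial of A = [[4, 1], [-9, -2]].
The characteristic polynomial factors as (x - 1)^2. The minimal polynomial is ∏(x - λ)^{k_λ} where k_λ is the size of the largest Jordan block at λ.

For λ = 1: rank(A - I) = 1, and the largest Jordan block has size 2 (the smallest k with rank((A - I)^k) = rank((A - I)^(k+1))).

So m_A(x) = (x - 1)^2.

m_A(x) = (x - 1)^2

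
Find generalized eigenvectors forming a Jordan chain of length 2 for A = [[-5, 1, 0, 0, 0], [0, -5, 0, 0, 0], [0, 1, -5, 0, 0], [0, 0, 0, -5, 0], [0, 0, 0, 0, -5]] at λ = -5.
We seek v_1 ∈ ker((A + 5I)^2) \ ker(A + 5I), then set v_{i+1} = (A + 5I) v_i.

One such chain is v_1 = [[2, 1, 0, -1, 0]]^T, v_2 = [[1, 0, 1, 0, 0]]^T. Check: (A + 5I) v_2 = [[0, 0, 0, 0, 0]]^T = 0.

v_1 = [[2, 1, 0, -1, 0]]^T, v_2 = [[1, 0, 1, 0, 0]]^T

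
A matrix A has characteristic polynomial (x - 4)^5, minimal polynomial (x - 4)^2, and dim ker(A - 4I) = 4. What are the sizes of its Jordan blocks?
λ = 4: algebraic multiplicity 5 (exponent in χ_A), largest block size 2 (exponent in m_A), 4 blocks (geometric multiplicity). These force block sizes [2, 1, 1, 1].

Jordan blocks: (4, 2), (4, 1), (4, 1), (4, 1)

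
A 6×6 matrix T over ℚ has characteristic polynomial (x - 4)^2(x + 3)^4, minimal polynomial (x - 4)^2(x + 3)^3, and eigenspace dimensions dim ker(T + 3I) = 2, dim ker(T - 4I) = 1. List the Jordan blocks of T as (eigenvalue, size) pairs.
λ = -3: algebraic multiplicity 4 (exponent in χ_T), largest block size 3 (exponent in m_T), 2 blocks (geometric multiplicity). These force block sizes [3, 1].
λ = 4: algebraic multiplicity 2 (exponent in χ_T), largest block size 2 (exponent in m_T), 1 block (geometric multiplicity). This forces block sizes [2].

Jordan blocks: (-3, 3), (-3, 1), (4, 2)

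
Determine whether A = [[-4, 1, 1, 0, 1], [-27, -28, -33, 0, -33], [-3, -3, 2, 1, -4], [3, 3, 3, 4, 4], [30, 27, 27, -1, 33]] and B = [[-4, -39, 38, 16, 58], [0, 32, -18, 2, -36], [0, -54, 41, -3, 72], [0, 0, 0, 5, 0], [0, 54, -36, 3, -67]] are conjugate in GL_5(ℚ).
Yes.

Two matrices over a field are similar if and only if they have the same invariant factors.

Both A and B have characteristic polynomial (x - 5)^3(x + 4)^2 and minimal polynomial (x - 5)^2(x + 4)^2. Computing further, both have invariant factors x - 5, (x - 5)^2(x + 4)^2. Hence A and B are similar.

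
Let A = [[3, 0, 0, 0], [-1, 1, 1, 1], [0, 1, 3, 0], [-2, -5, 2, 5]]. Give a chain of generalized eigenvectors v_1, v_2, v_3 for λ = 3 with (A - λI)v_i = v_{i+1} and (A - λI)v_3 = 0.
v_1 = [[2, 0, 1, 2]]^T, v_2 = [[0, 1, 0, 2]]^T, v_3 = [[0, 0, 1, -1]]^T

We seek v_1 ∈ ker((A - 3I)^3) \ ker((A - 3I)^2), then set v_{i+1} = (A - 3I) v_i.

One such chain is v_1 = [[2, 0, 1, 2]]^T, v_2 = [[0, 1, 0, 2]]^T, v_3 = [[0, 0, 1, -1]]^T. Check: (A - 3I) v_3 = [[0, 0, 0, 0]]^T = 0.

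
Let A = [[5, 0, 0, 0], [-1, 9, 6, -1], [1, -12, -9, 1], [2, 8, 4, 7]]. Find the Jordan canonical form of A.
J = [[-3, 0, 0, 0], [0, 5, 1, 0], [0, 0, 5, 0], [0, 0, 0, 5]]

The characteristic polynomial is det(xI - A) = (x - 5)^3(x + 3), so the eigenvalues are -3 (algebraic multiplicity 1), 5 (algebraic multiplicity 3).

For λ = -3: algebraic multiplicity 1 gives one 1×1 block.

For λ = 5: rank(A - 5I) = 2, rank((A - 5I)^2) = 1. The eigenspace has dimension 4 - 2 = 2, so there are 2 Jordan blocks; the rank sequence gives block sizes [2, 1].

Assembling the blocks gives the Jordan form J above.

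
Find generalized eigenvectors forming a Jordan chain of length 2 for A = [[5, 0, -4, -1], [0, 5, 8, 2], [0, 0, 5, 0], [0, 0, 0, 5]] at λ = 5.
v_1 = [[-2, 5, 0, -1]]^T, v_2 = [[1, -2, 0, 0]]^T

We seek v_1 ∈ ker((A - 5I)^2) \ ker(A - 5I), then set v_{i+1} = (A - 5I) v_i.

One such chain is v_1 = [[-2, 5, 0, -1]]^T, v_2 = [[1, -2, 0, 0]]^T. Check: (A - 5I) v_2 = [[0, 0, 0, 0]]^T = 0.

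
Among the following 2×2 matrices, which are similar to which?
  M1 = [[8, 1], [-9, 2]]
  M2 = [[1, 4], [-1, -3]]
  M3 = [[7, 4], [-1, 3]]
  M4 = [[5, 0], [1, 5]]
2 classes: {M1, M3, M4}, {M2}

Characteristic polynomials: χ_{M1} = (x - 5)^2, χ_{M2} = (x + 1)^2, χ_{M3} = (x - 5)^2, χ_{M4} = (x - 5)^2.

{M1, M3, M4}: invariant factors (x - 5)^2.

{M2}: invariant factors (x + 1)^2.

Matrices are similar if and only if their invariant-factor lists agree; the partition into similarity classes is {M1, M3, M4}, {M2}.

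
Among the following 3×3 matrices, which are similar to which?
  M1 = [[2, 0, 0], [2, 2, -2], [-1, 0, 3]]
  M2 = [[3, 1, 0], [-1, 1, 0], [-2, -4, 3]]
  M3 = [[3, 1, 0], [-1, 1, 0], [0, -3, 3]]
2 classes: {M1}, {M2, M3}

Characteristic polynomials: χ_{M1} = (x - 3)(x - 2)^2, χ_{M2} = (x - 3)(x - 2)^2, χ_{M3} = (x - 3)(x - 2)^2.

{M1}: invariant factors x - 2, (x - 3)(x - 2).

{M2, M3}: invariant factors (x - 3)(x - 2)^2.

Matrices are similar if and only if their invariant-factor lists agree; the partition into similarity classes is {M1}, {M2, M3}.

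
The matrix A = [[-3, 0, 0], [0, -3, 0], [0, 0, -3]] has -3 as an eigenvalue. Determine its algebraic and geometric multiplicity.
The characteristic polynomial is (x + 3)^3, so the factor x + 3 appears with exponent 3: the algebraic multiplicity is 3.

rank(A + 3I) = 0, so the eigenspace has dimension 3 - 0 = 3: the geometric multiplicity is 3.

algebraic multiplicity 3, geometric multiplicity 3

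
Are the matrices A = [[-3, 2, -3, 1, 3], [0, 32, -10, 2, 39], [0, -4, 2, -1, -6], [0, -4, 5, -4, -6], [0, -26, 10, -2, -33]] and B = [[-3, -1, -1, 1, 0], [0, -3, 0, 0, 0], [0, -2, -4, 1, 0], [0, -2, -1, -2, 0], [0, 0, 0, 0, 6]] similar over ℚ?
Two matrices over a field are similar if and only if they have the same invariant factors.

Both A and B have characteristic polynomial (x - 6)(x + 3)^4 and minimal polynomial (x - 6)(x + 3)^2. Computing further, both have invariant factors (x + 3)^2, (x - 6)(x + 3)^2. Hence A and B are similar.

Yes.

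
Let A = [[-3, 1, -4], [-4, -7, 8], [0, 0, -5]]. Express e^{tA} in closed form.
e^{tA} = [[(2*t + 1)*e^{-5*t}, t*e^{-5*t}, -4*t*e^{-5*t}], [-4*t*e^{-5*t}, (1 - 2*t)*e^{-5*t}, 8*t*e^{-5*t}], [0, 0, e^{-5*t}]]

A has Jordan form J = [[-5, 1, 0], [0, -5, 0], [0, 0, -5]] with A = PJP^{-1}, so e^{tA} = P e^{tJ} P^{-1}.

For a Jordan block J_k(λ), e^{tJ_k(λ)} = e^{λt} · (I + tN + t^2 N^2/2! + ... + t^{k-1} N^{k-1}/(k-1)!) where N is the nilpotent superdiagonal part.

Assembling the blocks and conjugating back gives the entries of e^{tA} as shown above.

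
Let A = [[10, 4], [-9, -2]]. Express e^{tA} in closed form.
e^{tA} = [[(6*t + 1)*e^{4*t}, 4*t*e^{4*t}], [-9*t*e^{4*t}, (1 - 6*t)*e^{4*t}]]

A has Jordan form J = [[4, 1], [0, 4]] with A = PJP^{-1}, so e^{tA} = P e^{tJ} P^{-1}.

For a Jordan block J_k(λ), e^{tJ_k(λ)} = e^{λt} · (I + tN + t^2 N^2/2! + ... + t^{k-1} N^{k-1}/(k-1)!) where N is the nilpotent superdiagonal part.

Assembling the blocks and conjugating back gives the entries of e^{tA} as shown above.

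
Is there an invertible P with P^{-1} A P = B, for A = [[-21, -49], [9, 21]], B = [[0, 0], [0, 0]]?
No.

Both have characteristic polynomial x^2, but the minimal polynomial of A is x^2 while the minimal polynomial of B is x. The minimal polynomial is a similarity invariant, so A and B are not similar.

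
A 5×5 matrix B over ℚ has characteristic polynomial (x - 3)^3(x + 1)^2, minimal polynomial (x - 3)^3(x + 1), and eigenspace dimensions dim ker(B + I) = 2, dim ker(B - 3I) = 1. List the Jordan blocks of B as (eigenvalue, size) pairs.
λ = -1: algebraic multiplicity 2 (exponent in χ_B), largest block size 1 (exponent in m_B), 2 blocks (geometric multiplicity). These force block sizes [1, 1].
λ = 3: algebraic multiplicity 3 (exponent in χ_B), largest block size 3 (exponent in m_B), 1 block (geometric multiplicity). This forces block sizes [3].

Jordan blocks: (-1, 1), (-1, 1), (3, 3)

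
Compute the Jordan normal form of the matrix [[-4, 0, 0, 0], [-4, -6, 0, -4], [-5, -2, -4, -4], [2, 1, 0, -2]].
J = [[-4, 1, 0, 0], [0, -4, 0, 0], [0, 0, -4, 1], [0, 0, 0, -4]]

The characteristic polynomial is det(xI - A) = (x + 4)^4, so the eigenvalues are -4 (algebraic multiplicity 4).

For λ = -4: rank(A + 4I) = 2, rank((A + 4I)^2) = 0. The eigenspace has dimension 4 - 2 = 2, so there are 2 Jordan blocks; the rank sequence gives block sizes [2, 2].

Assembling the blocks gives the Jordan form J above.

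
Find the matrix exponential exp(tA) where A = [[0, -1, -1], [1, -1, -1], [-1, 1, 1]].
A has Jordan form J = [[0, 1, 0], [0, 0, 1], [0, 0, 0]] with A = PJP^{-1}, so e^{tA} = P e^{tJ} P^{-1}.

For a Jordan block J_k(λ), e^{tJ_k(λ)} = e^{λt} · (I + tN + t^2 N^2/2! + ... + t^{k-1} N^{k-1}/(k-1)!) where N is the nilpotent superdiagonal part.

Assembling the blocks and conjugating back gives the entries of e^{tA} as shown above.

e^{tA} = [[1, -t, -t], [t, -t^2/2 - t + 1, t*(-t - 2)/2], [-t, t*(t + 2)/2, t^2/2 + t + 1]]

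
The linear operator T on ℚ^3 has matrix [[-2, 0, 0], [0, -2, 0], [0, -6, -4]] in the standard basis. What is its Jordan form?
J = [[-4, 0, 0], [0, -2, 0], [0, 0, -2]]

The characteristic polynomial is det(xI - A) = (x + 2)^2(x + 4), so the eigenvalues are -4 (algebraic multiplicity 1), -2 (algebraic multiplicity 2).

For λ = -4: algebraic multiplicity 1 gives one 1×1 block.

For λ = -2: rank(A + 2I) = 1. The eigenspace has dimension 3 - 1 = 2, so there are 2 Jordan blocks; the rank sequence gives block sizes [1, 1].

Assembling the blocks gives the Jordan form J above.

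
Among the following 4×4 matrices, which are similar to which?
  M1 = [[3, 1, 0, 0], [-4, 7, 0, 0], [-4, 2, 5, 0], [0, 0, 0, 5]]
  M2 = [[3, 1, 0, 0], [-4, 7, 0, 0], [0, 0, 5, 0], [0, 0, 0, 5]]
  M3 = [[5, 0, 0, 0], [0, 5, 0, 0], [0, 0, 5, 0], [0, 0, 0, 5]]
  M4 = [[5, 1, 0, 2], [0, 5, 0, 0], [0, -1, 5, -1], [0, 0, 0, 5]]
3 classes: {M1, M2}, {M3}, {M4}

Characteristic polynomials: χ_{M1} = (x - 5)^4, χ_{M2} = (x - 5)^4, χ_{M3} = (x - 5)^4, χ_{M4} = (x - 5)^4.

{M1, M2}: invariant factors x - 5, x - 5, (x - 5)^2.

{M3}: invariant factors x - 5, x - 5, x - 5, x - 5.

{M4}: invariant factors (x - 5)^2, (x - 5)^2.

Matrices are similar if and only if their invariant-factor lists agree; the partition into similarity classes is {M1, M2}, {M3}, {M4}.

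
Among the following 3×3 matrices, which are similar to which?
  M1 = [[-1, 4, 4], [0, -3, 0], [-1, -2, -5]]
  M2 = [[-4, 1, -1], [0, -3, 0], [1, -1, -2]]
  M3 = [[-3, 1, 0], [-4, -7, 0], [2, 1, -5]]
2 classes: {M1, M2}, {M3}

Characteristic polynomials: χ_{M1} = (x + 3)^3, χ_{M2} = (x + 3)^3, χ_{M3} = (x + 5)^3.

{M1, M2}: invariant factors x + 3, (x + 3)^2.

{M3}: invariant factors x + 5, (x + 5)^2.

Matrices are similar if and only if their invariant-factor lists agree; the partition into similarity classes is {M1, M2}, {M3}.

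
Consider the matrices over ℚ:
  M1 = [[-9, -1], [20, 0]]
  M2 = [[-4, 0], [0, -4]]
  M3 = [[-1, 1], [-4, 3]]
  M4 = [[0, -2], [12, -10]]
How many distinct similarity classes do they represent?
Characteristic polynomials: χ_{M1} = (x + 4)(x + 5), χ_{M2} = (x + 4)^2, χ_{M3} = (x - 1)^2, χ_{M4} = (x + 4)(x + 6).

{M1}: invariant factors (x + 4)(x + 5).

{M2}: invariant factors x + 4, x + 4.

{M3}: invariant factors (x - 1)^2.

{M4}: invariant factors (x + 4)(x + 6).

Matrices are similar if and only if their invariant-factor lists agree; the partition into similarity classes is {M1}, {M2}, {M3}, {M4}.

4 classes: {M1}, {M2}, {M3}, {M4}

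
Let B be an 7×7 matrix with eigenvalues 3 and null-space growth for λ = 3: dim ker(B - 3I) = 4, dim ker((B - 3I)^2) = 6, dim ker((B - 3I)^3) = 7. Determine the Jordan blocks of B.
λ = 3: successive nullity increments [4, 2, 1] count blocks of size ≥ k; block sizes are [3, 2, 1, 1].

Jordan blocks: (3, 3), (3, 2), (3, 1), (3, 1)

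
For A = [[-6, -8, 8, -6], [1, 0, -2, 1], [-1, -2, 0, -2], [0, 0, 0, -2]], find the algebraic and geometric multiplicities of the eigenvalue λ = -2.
The characteristic polynomial is (x + 2)^4, so the factor x + 2 appears with exponent 4: the algebraic multiplicity is 4.

rank(A + 2I) = 2, so the eigenspace has dimension 4 - 2 = 2: the geometric multiplicity is 2.

Since 2 < 4, A is not diagonalizable.

algebraic multiplicity 4, geometric multiplicity 2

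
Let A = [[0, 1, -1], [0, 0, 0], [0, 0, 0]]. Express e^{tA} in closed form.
A has Jordan form J = [[0, 1, 0], [0, 0, 0], [0, 0, 0]] with A = PJP^{-1}, so e^{tA} = P e^{tJ} P^{-1}.

For a Jordan block J_k(λ), e^{tJ_k(λ)} = e^{λt} · (I + tN + t^2 N^2/2! + ... + t^{k-1} N^{k-1}/(k-1)!) where N is the nilpotent superdiagonal part.

Assembling the blocks and conjugating back gives the entries of e^{tA} as shown above.

e^{tA} = [[1, t, -t], [0, 1, 0], [0, 0, 1]]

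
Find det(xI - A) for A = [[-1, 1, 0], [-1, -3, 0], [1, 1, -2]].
xI - A = [[x + 1, -1, 0], [1, x + 3, 0], [-1, -1, x + 2]].

Expanding det(xI - A) along the first row:
det(xI - A) = + (x + 1)·det([[x + 3, 0], [-1, x + 2]]) - (-1)·det([[1, 0], [-1, x + 2]]) + (0)·det([[1, x + 3], [-1, -1]]).

Evaluating gives χ_A(x) = x^3 + 6x^2 + 12x + 8 = (x + 2)^3.

χ_A(x) = (x + 2)^3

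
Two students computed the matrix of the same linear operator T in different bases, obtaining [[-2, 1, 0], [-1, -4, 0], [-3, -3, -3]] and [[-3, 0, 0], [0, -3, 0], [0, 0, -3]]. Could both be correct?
No.

Both have characteristic polynomial (x + 3)^3, but the minimal polynomial of A is (x + 3)^2 while the minimal polynomial of B is x + 3. The minimal polynomial is a similarity invariant, so A and B are not similar.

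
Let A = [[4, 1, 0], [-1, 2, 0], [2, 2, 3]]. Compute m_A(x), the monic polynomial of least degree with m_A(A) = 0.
m_A(x) = (x - 3)^2

The characteristic polynomial factors as (x - 3)^3. The minimal polynomial is ∏(x - λ)^{k_λ} where k_λ is the size of the largest Jordan block at λ.

For λ = 3: rank(A - 3I) = 1, and the largest Jordan block has size 2 (the smallest k with rank((A - 3I)^k) = rank((A - 3I)^(k+1))).

So m_A(x) = (x - 3)^2.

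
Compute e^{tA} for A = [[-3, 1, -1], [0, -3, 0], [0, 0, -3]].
A has Jordan form J = [[-3, 1, 0], [0, -3, 0], [0, 0, -3]] with A = PJP^{-1}, so e^{tA} = P e^{tJ} P^{-1}.

For a Jordan block J_k(λ), e^{tJ_k(λ)} = e^{λt} · (I + tN + t^2 N^2/2! + ... + t^{k-1} N^{k-1}/(k-1)!) where N is the nilpotent superdiagonal part.

Assembling the blocks and conjugating back gives the entries of e^{tA} as shown above.

e^{tA} = [[e^{-3*t}, t*e^{-3*t}, -t*e^{-3*t}], [0, e^{-3*t}, 0], [0, 0, e^{-3*t}]]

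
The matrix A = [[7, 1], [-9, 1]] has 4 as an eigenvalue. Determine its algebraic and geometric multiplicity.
algebraic multiplicity 2, geometric multiplicity 1

The characteristic polynomial is (x - 4)^2, so the factor x - 4 appears with exponent 2: the algebraic multiplicity is 2.

rank(A - 4I) = 1, so the eigenspace has dimension 2 - 1 = 1: the geometric multiplicity is 1.

Since 1 < 2, A is not diagonalizable.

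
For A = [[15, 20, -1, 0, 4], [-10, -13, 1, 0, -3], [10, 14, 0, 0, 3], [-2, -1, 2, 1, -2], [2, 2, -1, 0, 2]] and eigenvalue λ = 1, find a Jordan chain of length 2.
We seek v_1 ∈ ker((A - I)^2) \ ker(A - I), then set v_{i+1} = (A - I) v_i.

One such chain is v_1 = [[-3, 2, -1, -3, 1]]^T, v_2 = [[3, -2, 2, 0, 0]]^T. Check: (A - I) v_2 = [[0, 0, 0, 0, 0]]^T = 0.

v_1 = [[-3, 2, -1, -3, 1]]^T, v_2 = [[3, -2, 2, 0, 0]]^T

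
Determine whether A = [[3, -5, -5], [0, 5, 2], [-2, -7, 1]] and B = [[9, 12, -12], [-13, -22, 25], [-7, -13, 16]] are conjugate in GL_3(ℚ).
trace(A) = 9 but trace(B) = 3. The trace is a similarity invariant, so A and B are not similar.

No.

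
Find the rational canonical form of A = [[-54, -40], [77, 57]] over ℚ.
R = [[0, -2], [1, 3]]

The invariant factors of A (the non-unit diagonal entries of the Smith normal form of xI - A over ℚ[x]) are (x - 2)(x - 1), each dividing the next. The characteristic polynomial is their product, (x - 2)(x - 1).

The rational canonical form is the block-diagonal matrix of companion matrices C(f_i):
R = [[0, -2], [1, 3]].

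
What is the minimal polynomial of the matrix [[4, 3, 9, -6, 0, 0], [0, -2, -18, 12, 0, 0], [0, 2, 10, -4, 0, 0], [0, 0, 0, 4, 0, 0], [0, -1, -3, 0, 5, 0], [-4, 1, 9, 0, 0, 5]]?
m_A(x) = (x - 5)(x - 4)^2

The characteristic polynomial factors as (x - 5)^2(x - 4)^4. The minimal polynomial is ∏(x - λ)^{k_λ} where k_λ is the size of the largest Jordan block at λ.

For λ = 4: rank(A - 4I) = 3, and the largest Jordan block has size 2 (the smallest k with rank((A - 4I)^k) = rank((A - 4I)^(k+1))).
For λ = 5: rank(A - 5I) = 4, and the largest Jordan block has size 1 (the smallest k with rank((A - 5I)^k) = rank((A - 5I)^(k+1))).

So m_A(x) = (x - 5)(x - 4)^2.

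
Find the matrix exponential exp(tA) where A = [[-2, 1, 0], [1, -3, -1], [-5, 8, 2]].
A has Jordan form J = [[-1, 1, 0], [0, -1, 1], [0, 0, -1]] with A = PJP^{-1}, so e^{tA} = P e^{tJ} P^{-1}.

For a Jordan block J_k(λ), e^{tJ_k(λ)} = e^{λt} · (I + tN + t^2 N^2/2! + ... + t^{k-1} N^{k-1}/(k-1)!) where N is the nilpotent superdiagonal part.

Assembling the blocks and conjugating back gives the entries of e^{tA} as shown above.

e^{tA} = [[(t^2 - t + 1)*e^{-t}, t*(2 - 3*t)*e^{-t}/2, -t^2*e^{-t}/2], [t*(t + 1)*e^{-t}, (-3*t^2 - 4*t + 2)*e^{-t}/2, t*(-t - 2)*e^{-t}/2], [t*(-t - 5)*e^{-t}, t*(3*t + 16)*e^{-t}/2, (t^2 + 6*t + 2)*e^{-t}/2]]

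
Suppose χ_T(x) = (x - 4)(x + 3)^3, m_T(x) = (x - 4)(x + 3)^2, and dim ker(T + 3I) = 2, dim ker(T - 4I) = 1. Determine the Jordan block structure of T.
λ = -3: algebraic multiplicity 3 (exponent in χ_T), largest block size 2 (exponent in m_T), 2 blocks (geometric multiplicity). These force block sizes [2, 1].
λ = 4: algebraic multiplicity 1 (exponent in χ_T), largest block size 1 (exponent in m_T), 1 block (geometric multiplicity). This forces block sizes [1].

Jordan blocks: (-3, 2), (-3, 1), (4, 1)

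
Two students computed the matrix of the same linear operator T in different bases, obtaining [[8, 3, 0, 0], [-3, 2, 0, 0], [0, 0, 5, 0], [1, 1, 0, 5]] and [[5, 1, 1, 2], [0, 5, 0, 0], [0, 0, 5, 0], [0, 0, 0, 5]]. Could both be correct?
Two matrices over a field are similar if and only if they have the same invariant factors.

Both A and B have characteristic polynomial (x - 5)^4 and minimal polynomial (x - 5)^2. Computing further, both have invariant factors x - 5, x - 5, (x - 5)^2. Hence A and B are similar.

Yes.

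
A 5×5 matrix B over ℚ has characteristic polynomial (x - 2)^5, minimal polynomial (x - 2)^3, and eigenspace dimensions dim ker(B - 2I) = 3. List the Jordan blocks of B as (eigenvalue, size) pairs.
Jordan blocks: (2, 3), (2, 1), (2, 1)

λ = 2: algebraic multiplicity 5 (exponent in χ_B), largest block size 3 (exponent in m_B), 3 blocks (geometric multiplicity). These force block sizes [3, 1, 1].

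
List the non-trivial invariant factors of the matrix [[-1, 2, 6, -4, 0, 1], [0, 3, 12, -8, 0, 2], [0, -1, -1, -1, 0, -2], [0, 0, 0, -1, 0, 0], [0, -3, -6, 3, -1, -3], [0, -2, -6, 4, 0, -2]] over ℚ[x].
x + 1, x + 1, x + 1, (x - 2)(x + 1)^2

The Jordan structure of A has elementary divisors (x + 1)^2, (x + 1), (x + 1), (x + 1), (x - 2). Arranging the block sizes at each eigenvalue in decreasing order and taking row products gives the invariant factors.

Invariant factors (smallest first, each dividing the next): x + 1, x + 1, x + 1, (x - 2)(x + 1)^2.

Check: the last factor (x - 2)(x + 1)^2 is the minimal polynomial, and the product (x - 2)(x + 1)^5 is the characteristic polynomial.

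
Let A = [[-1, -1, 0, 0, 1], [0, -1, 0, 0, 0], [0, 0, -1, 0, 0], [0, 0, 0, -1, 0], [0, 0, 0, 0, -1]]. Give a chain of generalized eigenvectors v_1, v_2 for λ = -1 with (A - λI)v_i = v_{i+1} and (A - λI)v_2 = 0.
We seek v_1 ∈ ker((A + I)^2) \ ker(A + I), then set v_{i+1} = (A + I) v_i.

One such chain is v_1 = [[0, 3, 3, 0, 4]]^T, v_2 = [[1, 0, 0, 0, 0]]^T. Check: (A + I) v_2 = [[0, 0, 0, 0, 0]]^T = 0.

v_1 = [[0, 3, 3, 0, 4]]^T, v_2 = [[1, 0, 0, 0, 0]]^T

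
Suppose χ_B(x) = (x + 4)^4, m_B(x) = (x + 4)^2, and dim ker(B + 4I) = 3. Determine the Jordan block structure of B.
λ = -4: algebraic multiplicity 4 (exponent in χ_B), largest block size 2 (exponent in m_B), 3 blocks (geometric multiplicity). These force block sizes [2, 1, 1].

Jordan blocks: (-4, 2), (-4, 1), (-4, 1)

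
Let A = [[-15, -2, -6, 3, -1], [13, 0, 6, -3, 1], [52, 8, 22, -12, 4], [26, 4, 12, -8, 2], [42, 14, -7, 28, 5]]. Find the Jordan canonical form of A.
J = [[-2, 0, 0, 0, 0], [0, -2, 0, 0, 0], [0, 0, -2, 0, 0], [0, 0, 0, 5, 1], [0, 0, 0, 0, 5]]

The characteristic polynomial is det(xI - A) = (x - 5)^2(x + 2)^3, so the eigenvalues are -2 (algebraic multiplicity 3), 5 (algebraic multiplicity 2).

For λ = -2: rank(A + 2I) = 2. The eigenspace has dimension 5 - 2 = 3, so there are 3 Jordan blocks; the rank sequence gives block sizes [1, 1, 1].

For λ = 5: rank(A - 5I) = 4, rank((A - 5I)^2) = 3. The eigenspace has dimension 5 - 4 = 1, so there is 1 Jordan block; the rank sequence gives block sizes [2].

Assembling the blocks gives the Jordan form J above.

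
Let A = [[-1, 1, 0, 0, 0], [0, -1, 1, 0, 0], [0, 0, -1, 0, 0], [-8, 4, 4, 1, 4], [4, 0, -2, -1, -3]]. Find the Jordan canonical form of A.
J = [[-1, 1, 0, 0, 0], [0, -1, 1, 0, 0], [0, 0, -1, 0, 0], [0, 0, 0, -1, 1], [0, 0, 0, 0, -1]]

The characteristic polynomial is det(xI - A) = (x + 1)^5, so the eigenvalues are -1 (algebraic multiplicity 5).

For λ = -1: rank(A + I) = 3, rank((A + I)^2) = 1, rank((A + I)^3) = 0. The eigenspace has dimension 5 - 3 = 2, so there are 2 Jordan blocks; the rank sequence gives block sizes [3, 2].

Assembling the blocks gives the Jordan form J above.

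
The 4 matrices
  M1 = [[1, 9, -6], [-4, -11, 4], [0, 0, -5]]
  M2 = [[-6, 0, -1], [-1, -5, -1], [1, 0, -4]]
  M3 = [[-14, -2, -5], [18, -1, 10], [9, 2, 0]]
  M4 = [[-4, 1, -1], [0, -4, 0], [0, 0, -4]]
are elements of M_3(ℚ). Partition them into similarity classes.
Characteristic polynomials: χ_{M1} = (x + 5)^3, χ_{M2} = (x + 5)^3, χ_{M3} = (x + 5)^3, χ_{M4} = (x + 4)^3.

{M1, M2, M3}: invariant factors x + 5, (x + 5)^2.

{M4}: invariant factors x + 4, (x + 4)^2.

Matrices are similar if and only if their invariant-factor lists agree; the partition into similarity classes is {M1, M2, M3}, {M4}.

2 classes: {M1, M2, M3}, {M4}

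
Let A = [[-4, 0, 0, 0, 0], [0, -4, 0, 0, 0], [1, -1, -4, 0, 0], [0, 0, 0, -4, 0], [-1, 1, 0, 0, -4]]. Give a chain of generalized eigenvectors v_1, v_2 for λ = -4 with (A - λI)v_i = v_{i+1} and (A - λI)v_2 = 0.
v_1 = [[0, 1, 0, 0, 0]]^T, v_2 = [[0, 0, -1, 0, 1]]^T

We seek v_1 ∈ ker((A + 4I)^2) \ ker(A + 4I), then set v_{i+1} = (A + 4I) v_i.

One such chain is v_1 = [[0, 1, 0, 0, 0]]^T, v_2 = [[0, 0, -1, 0, 1]]^T. Check: (A + 4I) v_2 = [[0, 0, 0, 0, 0]]^T = 0.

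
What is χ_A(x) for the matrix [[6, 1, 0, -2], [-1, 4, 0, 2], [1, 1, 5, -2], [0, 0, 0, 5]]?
χ_A(x) = (x - 5)^4

xI - A = [[x - 6, -1, 0, 2], [1, x - 4, 0, -2], [-1, -1, x - 5, 2], [0, 0, 0, x - 5]].

Expanding det(xI - A) along the first row:
det(xI - A) = + (x - 6)·det([[x - 4, 0, -2], [-1, x - 5, 2], [0, 0, x - 5]]) - (-1)·det([[1, 0, -2], [-1, x - 5, 2], [0, 0, x - 5]]) + (0)·det([[1, x - 4, -2], [-1, -1, 2], [0, 0, x - 5]]) - (2)·det([[1, x - 4, 0], [-1, -1, x - 5], [0, 0, 0]]).

Evaluating gives χ_A(x) = x^4 - 20x^3 + 150x^2 - 500x + 625 = (x - 5)^4.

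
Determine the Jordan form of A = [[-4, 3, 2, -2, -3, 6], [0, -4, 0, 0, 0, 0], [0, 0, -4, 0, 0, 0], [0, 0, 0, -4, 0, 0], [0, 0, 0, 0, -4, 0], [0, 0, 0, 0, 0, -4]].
The characteristic polynomial is det(xI - A) = (x + 4)^6, so the eigenvalues are -4 (algebraic multiplicity 6).

For λ = -4: rank(A + 4I) = 1, rank((A + 4I)^2) = 0. The eigenspace has dimension 6 - 1 = 5, so there are 5 Jordan blocks; the rank sequence gives block sizes [2, 1, 1, 1, 1].

Assembling the blocks gives the Jordan form J above.

J = [[-4, 1, 0, 0, 0, 0], [0, -4, 0, 0, 0, 0], [0, 0, -4, 0, 0, 0], [0, 0, 0, -4, 0, 0], [0, 0, 0, 0, -4, 0], [0, 0, 0, 0, 0, -4]]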